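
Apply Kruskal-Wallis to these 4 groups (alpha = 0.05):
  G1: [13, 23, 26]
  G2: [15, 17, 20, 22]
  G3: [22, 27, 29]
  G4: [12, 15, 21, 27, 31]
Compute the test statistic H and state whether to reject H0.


Step 1: Combine all N = 15 observations and assign midranks.
sorted (value, group, rank): (12,G4,1), (13,G1,2), (15,G2,3.5), (15,G4,3.5), (17,G2,5), (20,G2,6), (21,G4,7), (22,G2,8.5), (22,G3,8.5), (23,G1,10), (26,G1,11), (27,G3,12.5), (27,G4,12.5), (29,G3,14), (31,G4,15)
Step 2: Sum ranks within each group.
R_1 = 23 (n_1 = 3)
R_2 = 23 (n_2 = 4)
R_3 = 35 (n_3 = 3)
R_4 = 39 (n_4 = 5)
Step 3: H = 12/(N(N+1)) * sum(R_i^2/n_i) - 3(N+1)
     = 12/(15*16) * (23^2/3 + 23^2/4 + 35^2/3 + 39^2/5) - 3*16
     = 0.050000 * 1021.12 - 48
     = 3.055833.
Step 4: Ties present; correction factor C = 1 - 18/(15^3 - 15) = 0.994643. Corrected H = 3.055833 / 0.994643 = 3.072292.
Step 5: Under H0, H ~ chi^2(3); p-value = 0.380613.
Step 6: alpha = 0.05. fail to reject H0.

H = 3.0723, df = 3, p = 0.380613, fail to reject H0.


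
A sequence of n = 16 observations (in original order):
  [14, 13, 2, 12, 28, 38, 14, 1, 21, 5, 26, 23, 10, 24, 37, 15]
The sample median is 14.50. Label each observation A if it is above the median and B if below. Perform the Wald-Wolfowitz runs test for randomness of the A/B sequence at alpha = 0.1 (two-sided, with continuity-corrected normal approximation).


Step 1: Compute median = 14.50; label A = above, B = below.
Labels in order: BBBBAABBABAABAAA  (n_A = 8, n_B = 8)
Step 2: Count runs R = 8.
Step 3: Under H0 (random ordering), E[R] = 2*n_A*n_B/(n_A+n_B) + 1 = 2*8*8/16 + 1 = 9.0000.
        Var[R] = 2*n_A*n_B*(2*n_A*n_B - n_A - n_B) / ((n_A+n_B)^2 * (n_A+n_B-1)) = 14336/3840 = 3.7333.
        SD[R] = 1.9322.
Step 4: Continuity-corrected z = (R + 0.5 - E[R]) / SD[R] = (8 + 0.5 - 9.0000) / 1.9322 = -0.2588.
Step 5: Two-sided p-value via normal approximation = 2*(1 - Phi(|z|)) = 0.795809.
Step 6: alpha = 0.1. fail to reject H0.

R = 8, z = -0.2588, p = 0.795809, fail to reject H0.


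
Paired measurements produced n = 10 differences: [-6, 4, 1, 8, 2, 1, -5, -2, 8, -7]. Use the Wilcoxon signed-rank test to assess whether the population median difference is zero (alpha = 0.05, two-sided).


Step 1: Drop any zero differences (none here) and take |d_i|.
|d| = [6, 4, 1, 8, 2, 1, 5, 2, 8, 7]
Step 2: Midrank |d_i| (ties get averaged ranks).
ranks: |6|->7, |4|->5, |1|->1.5, |8|->9.5, |2|->3.5, |1|->1.5, |5|->6, |2|->3.5, |8|->9.5, |7|->8
Step 3: Attach original signs; sum ranks with positive sign and with negative sign.
W+ = 5 + 1.5 + 9.5 + 3.5 + 1.5 + 9.5 = 30.5
W- = 7 + 6 + 3.5 + 8 = 24.5
(Check: W+ + W- = 55 should equal n(n+1)/2 = 55.)
Step 4: Test statistic W = min(W+, W-) = 24.5.
Step 5: Ties in |d|, so use the tie-corrected normal approximation.
        E[W] = n(n+1)/4 = 10*11/4 = 27.5.
        Tie groups: |d|=1 (t=2), |d|=2 (t=2), |d|=8 (t=2); sum(t^3 - t) = 18.
        Var[W] = n(n+1)(2n+1)/24 - sum(t^3-t)/48 = 2310/24 - 18/48 = 95.875.
        z = (W - E[W]) / sqrt(Var[W]) = (24.5 - 27.5) / 9.7916 = -0.3064.
        Two-sided p = 2*Phi(z) = 0.759311.
Step 6: alpha = 0.05. fail to reject H0.

W+ = 30.5, W- = 24.5, W = min = 24.5, p = 0.759311, fail to reject H0.


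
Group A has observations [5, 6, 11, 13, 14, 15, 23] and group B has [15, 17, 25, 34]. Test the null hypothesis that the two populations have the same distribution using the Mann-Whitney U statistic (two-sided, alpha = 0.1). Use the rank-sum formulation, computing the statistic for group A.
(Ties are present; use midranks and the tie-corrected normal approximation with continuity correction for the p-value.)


Step 1: Combine and sort all 11 observations; assign midranks.
sorted (value, group): (5,X), (6,X), (11,X), (13,X), (14,X), (15,X), (15,Y), (17,Y), (23,X), (25,Y), (34,Y)
ranks: 5->1, 6->2, 11->3, 13->4, 14->5, 15->6.5, 15->6.5, 17->8, 23->9, 25->10, 34->11
Step 2: Rank sum for X: R1 = 1 + 2 + 3 + 4 + 5 + 6.5 + 9 = 30.5.
Step 3: U_X = R1 - n1(n1+1)/2 = 30.5 - 7*8/2 = 30.5 - 28 = 2.5.
       U_Y = n1*n2 - U_X = 28 - 2.5 = 25.5.
Step 4: Ties are present, so use the tie-corrected normal approximation (with continuity correction) for the p-value.
Step 5: p-value = 0.037202; compare to alpha = 0.1. reject H0.

U_X = 2.5, p = 0.037202, reject H0 at alpha = 0.1.


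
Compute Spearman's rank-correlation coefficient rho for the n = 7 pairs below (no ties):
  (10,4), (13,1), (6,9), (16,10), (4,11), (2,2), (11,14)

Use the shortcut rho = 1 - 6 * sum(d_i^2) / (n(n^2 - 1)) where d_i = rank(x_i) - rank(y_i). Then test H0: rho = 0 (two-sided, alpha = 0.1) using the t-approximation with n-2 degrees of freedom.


Step 1: Rank x and y separately (midranks; no ties here).
rank(x): 10->4, 13->6, 6->3, 16->7, 4->2, 2->1, 11->5
rank(y): 4->3, 1->1, 9->4, 10->5, 11->6, 2->2, 14->7
Step 2: d_i = R_x(i) - R_y(i); compute d_i^2.
  (4-3)^2=1, (6-1)^2=25, (3-4)^2=1, (7-5)^2=4, (2-6)^2=16, (1-2)^2=1, (5-7)^2=4
sum(d^2) = 52.
Step 3: rho = 1 - 6*52 / (7*(7^2 - 1)) = 1 - 312/336 = 0.071429.
Step 4: Under H0, t = rho * sqrt((n-2)/(1-rho^2)) = 0.1601 ~ t(5).
Step 5: Two-sided p-value from the t-distribution with 5 df = 0.879048.
Step 6: alpha = 0.1. fail to reject H0.

rho = 0.0714, p = 0.879048, fail to reject H0 at alpha = 0.1.


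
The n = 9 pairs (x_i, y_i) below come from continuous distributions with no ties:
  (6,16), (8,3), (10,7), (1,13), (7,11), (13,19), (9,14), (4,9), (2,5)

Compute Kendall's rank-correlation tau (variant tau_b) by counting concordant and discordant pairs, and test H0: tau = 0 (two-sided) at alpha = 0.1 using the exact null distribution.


Step 1: Enumerate the 36 unordered pairs (i,j) with i<j and classify each by sign(x_j-x_i) * sign(y_j-y_i).
  (1,2):dx=+2,dy=-13->D; (1,3):dx=+4,dy=-9->D; (1,4):dx=-5,dy=-3->C; (1,5):dx=+1,dy=-5->D
  (1,6):dx=+7,dy=+3->C; (1,7):dx=+3,dy=-2->D; (1,8):dx=-2,dy=-7->C; (1,9):dx=-4,dy=-11->C
  (2,3):dx=+2,dy=+4->C; (2,4):dx=-7,dy=+10->D; (2,5):dx=-1,dy=+8->D; (2,6):dx=+5,dy=+16->C
  (2,7):dx=+1,dy=+11->C; (2,8):dx=-4,dy=+6->D; (2,9):dx=-6,dy=+2->D; (3,4):dx=-9,dy=+6->D
  (3,5):dx=-3,dy=+4->D; (3,6):dx=+3,dy=+12->C; (3,7):dx=-1,dy=+7->D; (3,8):dx=-6,dy=+2->D
  (3,9):dx=-8,dy=-2->C; (4,5):dx=+6,dy=-2->D; (4,6):dx=+12,dy=+6->C; (4,7):dx=+8,dy=+1->C
  (4,8):dx=+3,dy=-4->D; (4,9):dx=+1,dy=-8->D; (5,6):dx=+6,dy=+8->C; (5,7):dx=+2,dy=+3->C
  (5,8):dx=-3,dy=-2->C; (5,9):dx=-5,dy=-6->C; (6,7):dx=-4,dy=-5->C; (6,8):dx=-9,dy=-10->C
  (6,9):dx=-11,dy=-14->C; (7,8):dx=-5,dy=-5->C; (7,9):dx=-7,dy=-9->C; (8,9):dx=-2,dy=-4->C
Step 2: C = 21, D = 15, total pairs = 36.
Step 3: tau = (C - D)/(n(n-1)/2) = (21 - 15)/36 = 0.166667.
Step 4: Exact two-sided p-value (enumerate n! = 362880 permutations of y under H0): p = 0.612202.
Step 5: alpha = 0.1. fail to reject H0.

tau_b = 0.1667 (C=21, D=15), p = 0.612202, fail to reject H0.


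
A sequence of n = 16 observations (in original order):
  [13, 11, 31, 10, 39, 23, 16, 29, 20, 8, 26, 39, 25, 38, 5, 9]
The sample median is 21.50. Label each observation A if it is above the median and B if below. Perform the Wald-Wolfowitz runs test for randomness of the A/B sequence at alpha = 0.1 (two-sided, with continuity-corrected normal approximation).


Step 1: Compute median = 21.50; label A = above, B = below.
Labels in order: BBABAABABBAAAABB  (n_A = 8, n_B = 8)
Step 2: Count runs R = 9.
Step 3: Under H0 (random ordering), E[R] = 2*n_A*n_B/(n_A+n_B) + 1 = 2*8*8/16 + 1 = 9.0000.
        Var[R] = 2*n_A*n_B*(2*n_A*n_B - n_A - n_B) / ((n_A+n_B)^2 * (n_A+n_B-1)) = 14336/3840 = 3.7333.
        SD[R] = 1.9322.
Step 4: R = E[R], so z = 0 with no continuity correction.
Step 5: Two-sided p-value via normal approximation = 2*(1 - Phi(|z|)) = 1.000000.
Step 6: alpha = 0.1. fail to reject H0.

R = 9, z = 0.0000, p = 1.000000, fail to reject H0.


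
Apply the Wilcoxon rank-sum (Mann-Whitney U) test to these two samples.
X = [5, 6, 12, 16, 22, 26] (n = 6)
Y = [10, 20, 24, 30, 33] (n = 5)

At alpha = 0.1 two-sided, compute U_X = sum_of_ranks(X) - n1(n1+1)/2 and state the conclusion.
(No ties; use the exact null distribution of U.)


Step 1: Combine and sort all 11 observations; assign midranks.
sorted (value, group): (5,X), (6,X), (10,Y), (12,X), (16,X), (20,Y), (22,X), (24,Y), (26,X), (30,Y), (33,Y)
ranks: 5->1, 6->2, 10->3, 12->4, 16->5, 20->6, 22->7, 24->8, 26->9, 30->10, 33->11
Step 2: Rank sum for X: R1 = 1 + 2 + 4 + 5 + 7 + 9 = 28.
Step 3: U_X = R1 - n1(n1+1)/2 = 28 - 6*7/2 = 28 - 21 = 7.
       U_Y = n1*n2 - U_X = 30 - 7 = 23.
Step 4: No ties, so the exact null distribution of U (based on enumerating the C(11,6) = 462 equally likely rank assignments) gives the two-sided p-value.
Step 5: p-value = 0.177489; compare to alpha = 0.1. fail to reject H0.

U_X = 7, p = 0.177489, fail to reject H0 at alpha = 0.1.


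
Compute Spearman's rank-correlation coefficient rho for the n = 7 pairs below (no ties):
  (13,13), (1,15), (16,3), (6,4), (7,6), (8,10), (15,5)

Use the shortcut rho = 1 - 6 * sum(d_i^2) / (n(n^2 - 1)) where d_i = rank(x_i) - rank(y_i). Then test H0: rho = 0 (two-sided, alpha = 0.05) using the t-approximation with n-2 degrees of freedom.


Step 1: Rank x and y separately (midranks; no ties here).
rank(x): 13->5, 1->1, 16->7, 6->2, 7->3, 8->4, 15->6
rank(y): 13->6, 15->7, 3->1, 4->2, 6->4, 10->5, 5->3
Step 2: d_i = R_x(i) - R_y(i); compute d_i^2.
  (5-6)^2=1, (1-7)^2=36, (7-1)^2=36, (2-2)^2=0, (3-4)^2=1, (4-5)^2=1, (6-3)^2=9
sum(d^2) = 84.
Step 3: rho = 1 - 6*84 / (7*(7^2 - 1)) = 1 - 504/336 = -0.500000.
Step 4: Under H0, t = rho * sqrt((n-2)/(1-rho^2)) = -1.2910 ~ t(5).
Step 5: Two-sided p-value from the t-distribution with 5 df = 0.253170.
Step 6: alpha = 0.05. fail to reject H0.

rho = -0.5000, p = 0.253170, fail to reject H0 at alpha = 0.05.


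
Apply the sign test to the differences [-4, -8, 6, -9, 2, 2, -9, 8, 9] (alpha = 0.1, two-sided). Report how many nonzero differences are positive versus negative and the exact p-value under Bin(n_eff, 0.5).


Step 1: Discard zero differences. Original n = 9; n_eff = number of nonzero differences = 9.
Nonzero differences (with sign): -4, -8, +6, -9, +2, +2, -9, +8, +9
Step 2: Count signs: positive = 5, negative = 4.
Step 3: Under H0: P(positive) = 0.5, so the number of positives S ~ Bin(9, 0.5).
Step 4: Two-sided exact p-value = sum of Bin(9,0.5) probabilities at or below the observed probability = 1.000000.
Step 5: alpha = 0.1. fail to reject H0.

n_eff = 9, pos = 5, neg = 4, p = 1.000000, fail to reject H0.


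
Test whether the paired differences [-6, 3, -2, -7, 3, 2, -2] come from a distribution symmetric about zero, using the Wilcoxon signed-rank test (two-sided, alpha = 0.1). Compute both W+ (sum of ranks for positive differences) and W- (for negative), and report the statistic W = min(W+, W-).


Step 1: Drop any zero differences (none here) and take |d_i|.
|d| = [6, 3, 2, 7, 3, 2, 2]
Step 2: Midrank |d_i| (ties get averaged ranks).
ranks: |6|->6, |3|->4.5, |2|->2, |7|->7, |3|->4.5, |2|->2, |2|->2
Step 3: Attach original signs; sum ranks with positive sign and with negative sign.
W+ = 4.5 + 4.5 + 2 = 11
W- = 6 + 2 + 7 + 2 = 17
(Check: W+ + W- = 28 should equal n(n+1)/2 = 28.)
Step 4: Test statistic W = min(W+, W-) = 11.
Step 5: Ties in |d|, so use the tie-corrected normal approximation.
        E[W] = n(n+1)/4 = 7*8/4 = 14.
        Tie groups: |d|=2 (t=3), |d|=3 (t=2); sum(t^3 - t) = 30.
        Var[W] = n(n+1)(2n+1)/24 - sum(t^3-t)/48 = 840/24 - 30/48 = 34.375.
        z = (W - E[W]) / sqrt(Var[W]) = (11 - 14) / 5.8630 = -0.5117.
        Two-sided p = 2*Phi(z) = 0.608874.
Step 6: alpha = 0.1. fail to reject H0.

W+ = 11, W- = 17, W = min = 11, p = 0.608874, fail to reject H0.


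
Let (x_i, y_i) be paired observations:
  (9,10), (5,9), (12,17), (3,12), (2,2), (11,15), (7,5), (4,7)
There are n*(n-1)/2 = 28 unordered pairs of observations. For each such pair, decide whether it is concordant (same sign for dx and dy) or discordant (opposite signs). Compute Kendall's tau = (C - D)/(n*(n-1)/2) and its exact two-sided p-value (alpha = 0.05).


Step 1: Enumerate the 28 unordered pairs (i,j) with i<j and classify each by sign(x_j-x_i) * sign(y_j-y_i).
  (1,2):dx=-4,dy=-1->C; (1,3):dx=+3,dy=+7->C; (1,4):dx=-6,dy=+2->D; (1,5):dx=-7,dy=-8->C
  (1,6):dx=+2,dy=+5->C; (1,7):dx=-2,dy=-5->C; (1,8):dx=-5,dy=-3->C; (2,3):dx=+7,dy=+8->C
  (2,4):dx=-2,dy=+3->D; (2,5):dx=-3,dy=-7->C; (2,6):dx=+6,dy=+6->C; (2,7):dx=+2,dy=-4->D
  (2,8):dx=-1,dy=-2->C; (3,4):dx=-9,dy=-5->C; (3,5):dx=-10,dy=-15->C; (3,6):dx=-1,dy=-2->C
  (3,7):dx=-5,dy=-12->C; (3,8):dx=-8,dy=-10->C; (4,5):dx=-1,dy=-10->C; (4,6):dx=+8,dy=+3->C
  (4,7):dx=+4,dy=-7->D; (4,8):dx=+1,dy=-5->D; (5,6):dx=+9,dy=+13->C; (5,7):dx=+5,dy=+3->C
  (5,8):dx=+2,dy=+5->C; (6,7):dx=-4,dy=-10->C; (6,8):dx=-7,dy=-8->C; (7,8):dx=-3,dy=+2->D
Step 2: C = 22, D = 6, total pairs = 28.
Step 3: tau = (C - D)/(n(n-1)/2) = (22 - 6)/28 = 0.571429.
Step 4: Exact two-sided p-value (enumerate n! = 40320 permutations of y under H0): p = 0.061012.
Step 5: alpha = 0.05. fail to reject H0.

tau_b = 0.5714 (C=22, D=6), p = 0.061012, fail to reject H0.


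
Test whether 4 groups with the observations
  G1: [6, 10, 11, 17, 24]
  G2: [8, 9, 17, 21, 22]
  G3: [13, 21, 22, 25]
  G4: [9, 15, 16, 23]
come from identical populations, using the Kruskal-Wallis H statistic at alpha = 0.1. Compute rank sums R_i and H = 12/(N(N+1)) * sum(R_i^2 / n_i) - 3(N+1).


Step 1: Combine all N = 18 observations and assign midranks.
sorted (value, group, rank): (6,G1,1), (8,G2,2), (9,G2,3.5), (9,G4,3.5), (10,G1,5), (11,G1,6), (13,G3,7), (15,G4,8), (16,G4,9), (17,G1,10.5), (17,G2,10.5), (21,G2,12.5), (21,G3,12.5), (22,G2,14.5), (22,G3,14.5), (23,G4,16), (24,G1,17), (25,G3,18)
Step 2: Sum ranks within each group.
R_1 = 39.5 (n_1 = 5)
R_2 = 43 (n_2 = 5)
R_3 = 52 (n_3 = 4)
R_4 = 36.5 (n_4 = 4)
Step 3: H = 12/(N(N+1)) * sum(R_i^2/n_i) - 3(N+1)
     = 12/(18*19) * (39.5^2/5 + 43^2/5 + 52^2/4 + 36.5^2/4) - 3*19
     = 0.035088 * 1690.91 - 57
     = 2.330263.
Step 4: Ties present; correction factor C = 1 - 24/(18^3 - 18) = 0.995872. Corrected H = 2.330263 / 0.995872 = 2.339922.
Step 5: Under H0, H ~ chi^2(3); p-value = 0.504916.
Step 6: alpha = 0.1. fail to reject H0.

H = 2.3399, df = 3, p = 0.504916, fail to reject H0.


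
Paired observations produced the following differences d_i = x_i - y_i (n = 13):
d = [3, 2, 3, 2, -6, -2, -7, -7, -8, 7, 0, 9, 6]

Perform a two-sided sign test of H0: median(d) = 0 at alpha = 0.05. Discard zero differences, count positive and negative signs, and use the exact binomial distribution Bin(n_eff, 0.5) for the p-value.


Step 1: Discard zero differences. Original n = 13; n_eff = number of nonzero differences = 12.
Nonzero differences (with sign): +3, +2, +3, +2, -6, -2, -7, -7, -8, +7, +9, +6
Step 2: Count signs: positive = 7, negative = 5.
Step 3: Under H0: P(positive) = 0.5, so the number of positives S ~ Bin(12, 0.5).
Step 4: Two-sided exact p-value = sum of Bin(12,0.5) probabilities at or below the observed probability = 0.774414.
Step 5: alpha = 0.05. fail to reject H0.

n_eff = 12, pos = 7, neg = 5, p = 0.774414, fail to reject H0.


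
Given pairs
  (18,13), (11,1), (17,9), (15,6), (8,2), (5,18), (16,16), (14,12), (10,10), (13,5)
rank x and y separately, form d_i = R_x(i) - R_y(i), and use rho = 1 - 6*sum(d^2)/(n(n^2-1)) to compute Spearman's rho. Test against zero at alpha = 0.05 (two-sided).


Step 1: Rank x and y separately (midranks; no ties here).
rank(x): 18->10, 11->4, 17->9, 15->7, 8->2, 5->1, 16->8, 14->6, 10->3, 13->5
rank(y): 13->8, 1->1, 9->5, 6->4, 2->2, 18->10, 16->9, 12->7, 10->6, 5->3
Step 2: d_i = R_x(i) - R_y(i); compute d_i^2.
  (10-8)^2=4, (4-1)^2=9, (9-5)^2=16, (7-4)^2=9, (2-2)^2=0, (1-10)^2=81, (8-9)^2=1, (6-7)^2=1, (3-6)^2=9, (5-3)^2=4
sum(d^2) = 134.
Step 3: rho = 1 - 6*134 / (10*(10^2 - 1)) = 1 - 804/990 = 0.187879.
Step 4: Under H0, t = rho * sqrt((n-2)/(1-rho^2)) = 0.5410 ~ t(8).
Step 5: Two-sided p-value from the t-distribution with 8 df = 0.603218.
Step 6: alpha = 0.05. fail to reject H0.

rho = 0.1879, p = 0.603218, fail to reject H0 at alpha = 0.05.


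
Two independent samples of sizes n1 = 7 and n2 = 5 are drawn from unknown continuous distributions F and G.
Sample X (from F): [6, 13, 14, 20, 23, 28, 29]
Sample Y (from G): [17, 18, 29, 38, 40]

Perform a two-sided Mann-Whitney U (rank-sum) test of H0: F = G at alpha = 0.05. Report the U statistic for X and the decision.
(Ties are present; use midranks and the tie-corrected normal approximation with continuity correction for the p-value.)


Step 1: Combine and sort all 12 observations; assign midranks.
sorted (value, group): (6,X), (13,X), (14,X), (17,Y), (18,Y), (20,X), (23,X), (28,X), (29,X), (29,Y), (38,Y), (40,Y)
ranks: 6->1, 13->2, 14->3, 17->4, 18->5, 20->6, 23->7, 28->8, 29->9.5, 29->9.5, 38->11, 40->12
Step 2: Rank sum for X: R1 = 1 + 2 + 3 + 6 + 7 + 8 + 9.5 = 36.5.
Step 3: U_X = R1 - n1(n1+1)/2 = 36.5 - 7*8/2 = 36.5 - 28 = 8.5.
       U_Y = n1*n2 - U_X = 35 - 8.5 = 26.5.
Step 4: Ties are present, so use the tie-corrected normal approximation (with continuity correction) for the p-value.
Step 5: p-value = 0.166721; compare to alpha = 0.05. fail to reject H0.

U_X = 8.5, p = 0.166721, fail to reject H0 at alpha = 0.05.


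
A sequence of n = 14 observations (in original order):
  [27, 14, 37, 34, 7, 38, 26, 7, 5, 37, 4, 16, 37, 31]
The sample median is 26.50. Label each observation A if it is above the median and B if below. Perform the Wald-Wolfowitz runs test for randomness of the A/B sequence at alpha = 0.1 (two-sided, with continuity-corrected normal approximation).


Step 1: Compute median = 26.50; label A = above, B = below.
Labels in order: ABAABABBBABBAA  (n_A = 7, n_B = 7)
Step 2: Count runs R = 9.
Step 3: Under H0 (random ordering), E[R] = 2*n_A*n_B/(n_A+n_B) + 1 = 2*7*7/14 + 1 = 8.0000.
        Var[R] = 2*n_A*n_B*(2*n_A*n_B - n_A - n_B) / ((n_A+n_B)^2 * (n_A+n_B-1)) = 8232/2548 = 3.2308.
        SD[R] = 1.7974.
Step 4: Continuity-corrected z = (R - 0.5 - E[R]) / SD[R] = (9 - 0.5 - 8.0000) / 1.7974 = 0.2782.
Step 5: Two-sided p-value via normal approximation = 2*(1 - Phi(|z|)) = 0.780879.
Step 6: alpha = 0.1. fail to reject H0.

R = 9, z = 0.2782, p = 0.780879, fail to reject H0.


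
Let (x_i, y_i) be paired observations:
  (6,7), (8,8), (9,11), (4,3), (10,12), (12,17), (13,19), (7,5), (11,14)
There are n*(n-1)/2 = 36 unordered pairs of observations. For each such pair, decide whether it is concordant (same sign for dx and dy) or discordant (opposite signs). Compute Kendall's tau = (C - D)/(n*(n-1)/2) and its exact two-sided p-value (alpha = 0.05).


Step 1: Enumerate the 36 unordered pairs (i,j) with i<j and classify each by sign(x_j-x_i) * sign(y_j-y_i).
  (1,2):dx=+2,dy=+1->C; (1,3):dx=+3,dy=+4->C; (1,4):dx=-2,dy=-4->C; (1,5):dx=+4,dy=+5->C
  (1,6):dx=+6,dy=+10->C; (1,7):dx=+7,dy=+12->C; (1,8):dx=+1,dy=-2->D; (1,9):dx=+5,dy=+7->C
  (2,3):dx=+1,dy=+3->C; (2,4):dx=-4,dy=-5->C; (2,5):dx=+2,dy=+4->C; (2,6):dx=+4,dy=+9->C
  (2,7):dx=+5,dy=+11->C; (2,8):dx=-1,dy=-3->C; (2,9):dx=+3,dy=+6->C; (3,4):dx=-5,dy=-8->C
  (3,5):dx=+1,dy=+1->C; (3,6):dx=+3,dy=+6->C; (3,7):dx=+4,dy=+8->C; (3,8):dx=-2,dy=-6->C
  (3,9):dx=+2,dy=+3->C; (4,5):dx=+6,dy=+9->C; (4,6):dx=+8,dy=+14->C; (4,7):dx=+9,dy=+16->C
  (4,8):dx=+3,dy=+2->C; (4,9):dx=+7,dy=+11->C; (5,6):dx=+2,dy=+5->C; (5,7):dx=+3,dy=+7->C
  (5,8):dx=-3,dy=-7->C; (5,9):dx=+1,dy=+2->C; (6,7):dx=+1,dy=+2->C; (6,8):dx=-5,dy=-12->C
  (6,9):dx=-1,dy=-3->C; (7,8):dx=-6,dy=-14->C; (7,9):dx=-2,dy=-5->C; (8,9):dx=+4,dy=+9->C
Step 2: C = 35, D = 1, total pairs = 36.
Step 3: tau = (C - D)/(n(n-1)/2) = (35 - 1)/36 = 0.944444.
Step 4: Exact two-sided p-value (enumerate n! = 362880 permutations of y under H0): p = 0.000050.
Step 5: alpha = 0.05. reject H0.

tau_b = 0.9444 (C=35, D=1), p = 0.000050, reject H0.


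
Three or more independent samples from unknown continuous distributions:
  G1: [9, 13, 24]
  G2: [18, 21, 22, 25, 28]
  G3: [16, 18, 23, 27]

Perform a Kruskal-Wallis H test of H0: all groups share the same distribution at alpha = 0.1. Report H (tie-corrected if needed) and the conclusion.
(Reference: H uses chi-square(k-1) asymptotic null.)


Step 1: Combine all N = 12 observations and assign midranks.
sorted (value, group, rank): (9,G1,1), (13,G1,2), (16,G3,3), (18,G2,4.5), (18,G3,4.5), (21,G2,6), (22,G2,7), (23,G3,8), (24,G1,9), (25,G2,10), (27,G3,11), (28,G2,12)
Step 2: Sum ranks within each group.
R_1 = 12 (n_1 = 3)
R_2 = 39.5 (n_2 = 5)
R_3 = 26.5 (n_3 = 4)
Step 3: H = 12/(N(N+1)) * sum(R_i^2/n_i) - 3(N+1)
     = 12/(12*13) * (12^2/3 + 39.5^2/5 + 26.5^2/4) - 3*13
     = 0.076923 * 535.612 - 39
     = 2.200962.
Step 4: Ties present; correction factor C = 1 - 6/(12^3 - 12) = 0.996503. Corrected H = 2.200962 / 0.996503 = 2.208684.
Step 5: Under H0, H ~ chi^2(2); p-value = 0.331429.
Step 6: alpha = 0.1. fail to reject H0.

H = 2.2087, df = 2, p = 0.331429, fail to reject H0.


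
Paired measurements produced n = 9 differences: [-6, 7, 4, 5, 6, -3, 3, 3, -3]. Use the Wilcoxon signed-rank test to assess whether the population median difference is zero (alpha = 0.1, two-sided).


Step 1: Drop any zero differences (none here) and take |d_i|.
|d| = [6, 7, 4, 5, 6, 3, 3, 3, 3]
Step 2: Midrank |d_i| (ties get averaged ranks).
ranks: |6|->7.5, |7|->9, |4|->5, |5|->6, |6|->7.5, |3|->2.5, |3|->2.5, |3|->2.5, |3|->2.5
Step 3: Attach original signs; sum ranks with positive sign and with negative sign.
W+ = 9 + 5 + 6 + 7.5 + 2.5 + 2.5 = 32.5
W- = 7.5 + 2.5 + 2.5 = 12.5
(Check: W+ + W- = 45 should equal n(n+1)/2 = 45.)
Step 4: Test statistic W = min(W+, W-) = 12.5.
Step 5: Ties in |d|, so use the tie-corrected normal approximation.
        E[W] = n(n+1)/4 = 9*10/4 = 22.5.
        Tie groups: |d|=3 (t=4), |d|=6 (t=2); sum(t^3 - t) = 66.
        Var[W] = n(n+1)(2n+1)/24 - sum(t^3-t)/48 = 1710/24 - 66/48 = 69.875.
        z = (W - E[W]) / sqrt(Var[W]) = (12.5 - 22.5) / 8.3591 = -1.1963.
        Two-sided p = 2*Phi(z) = 0.231581.
Step 6: alpha = 0.1. fail to reject H0.

W+ = 32.5, W- = 12.5, W = min = 12.5, p = 0.231581, fail to reject H0.


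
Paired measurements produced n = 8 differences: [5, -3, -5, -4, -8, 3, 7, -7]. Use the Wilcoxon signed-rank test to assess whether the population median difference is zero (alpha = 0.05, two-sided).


Step 1: Drop any zero differences (none here) and take |d_i|.
|d| = [5, 3, 5, 4, 8, 3, 7, 7]
Step 2: Midrank |d_i| (ties get averaged ranks).
ranks: |5|->4.5, |3|->1.5, |5|->4.5, |4|->3, |8|->8, |3|->1.5, |7|->6.5, |7|->6.5
Step 3: Attach original signs; sum ranks with positive sign and with negative sign.
W+ = 4.5 + 1.5 + 6.5 = 12.5
W- = 1.5 + 4.5 + 3 + 8 + 6.5 = 23.5
(Check: W+ + W- = 36 should equal n(n+1)/2 = 36.)
Step 4: Test statistic W = min(W+, W-) = 12.5.
Step 5: Ties in |d|, so use the tie-corrected normal approximation.
        E[W] = n(n+1)/4 = 8*9/4 = 18.
        Tie groups: |d|=3 (t=2), |d|=5 (t=2), |d|=7 (t=2); sum(t^3 - t) = 18.
        Var[W] = n(n+1)(2n+1)/24 - sum(t^3-t)/48 = 1224/24 - 18/48 = 50.625.
        z = (W - E[W]) / sqrt(Var[W]) = (12.5 - 18) / 7.1151 = -0.7730.
        Two-sided p = 2*Phi(z) = 0.439522.
Step 6: alpha = 0.05. fail to reject H0.

W+ = 12.5, W- = 23.5, W = min = 12.5, p = 0.439522, fail to reject H0.


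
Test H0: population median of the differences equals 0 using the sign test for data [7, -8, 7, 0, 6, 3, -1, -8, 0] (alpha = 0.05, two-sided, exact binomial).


Step 1: Discard zero differences. Original n = 9; n_eff = number of nonzero differences = 7.
Nonzero differences (with sign): +7, -8, +7, +6, +3, -1, -8
Step 2: Count signs: positive = 4, negative = 3.
Step 3: Under H0: P(positive) = 0.5, so the number of positives S ~ Bin(7, 0.5).
Step 4: Two-sided exact p-value = sum of Bin(7,0.5) probabilities at or below the observed probability = 1.000000.
Step 5: alpha = 0.05. fail to reject H0.

n_eff = 7, pos = 4, neg = 3, p = 1.000000, fail to reject H0.


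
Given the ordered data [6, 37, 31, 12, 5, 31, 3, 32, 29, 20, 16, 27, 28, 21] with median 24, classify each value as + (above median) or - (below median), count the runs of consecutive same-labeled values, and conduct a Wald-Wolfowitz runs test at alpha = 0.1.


Step 1: Compute median = 24; label A = above, B = below.
Labels in order: BAABBABAABBAAB  (n_A = 7, n_B = 7)
Step 2: Count runs R = 9.
Step 3: Under H0 (random ordering), E[R] = 2*n_A*n_B/(n_A+n_B) + 1 = 2*7*7/14 + 1 = 8.0000.
        Var[R] = 2*n_A*n_B*(2*n_A*n_B - n_A - n_B) / ((n_A+n_B)^2 * (n_A+n_B-1)) = 8232/2548 = 3.2308.
        SD[R] = 1.7974.
Step 4: Continuity-corrected z = (R - 0.5 - E[R]) / SD[R] = (9 - 0.5 - 8.0000) / 1.7974 = 0.2782.
Step 5: Two-sided p-value via normal approximation = 2*(1 - Phi(|z|)) = 0.780879.
Step 6: alpha = 0.1. fail to reject H0.

R = 9, z = 0.2782, p = 0.780879, fail to reject H0.


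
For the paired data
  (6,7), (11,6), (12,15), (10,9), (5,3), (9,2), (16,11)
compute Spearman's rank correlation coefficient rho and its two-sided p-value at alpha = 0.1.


Step 1: Rank x and y separately (midranks; no ties here).
rank(x): 6->2, 11->5, 12->6, 10->4, 5->1, 9->3, 16->7
rank(y): 7->4, 6->3, 15->7, 9->5, 3->2, 2->1, 11->6
Step 2: d_i = R_x(i) - R_y(i); compute d_i^2.
  (2-4)^2=4, (5-3)^2=4, (6-7)^2=1, (4-5)^2=1, (1-2)^2=1, (3-1)^2=4, (7-6)^2=1
sum(d^2) = 16.
Step 3: rho = 1 - 6*16 / (7*(7^2 - 1)) = 1 - 96/336 = 0.714286.
Step 4: Under H0, t = rho * sqrt((n-2)/(1-rho^2)) = 2.2822 ~ t(5).
Step 5: Two-sided p-value from the t-distribution with 5 df = 0.071344.
Step 6: alpha = 0.1. reject H0.

rho = 0.7143, p = 0.071344, reject H0 at alpha = 0.1.


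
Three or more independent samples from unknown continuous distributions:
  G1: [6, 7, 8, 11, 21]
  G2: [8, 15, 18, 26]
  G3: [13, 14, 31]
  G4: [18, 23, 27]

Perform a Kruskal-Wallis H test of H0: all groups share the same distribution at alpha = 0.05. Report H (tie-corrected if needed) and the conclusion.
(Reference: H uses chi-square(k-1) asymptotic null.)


Step 1: Combine all N = 15 observations and assign midranks.
sorted (value, group, rank): (6,G1,1), (7,G1,2), (8,G1,3.5), (8,G2,3.5), (11,G1,5), (13,G3,6), (14,G3,7), (15,G2,8), (18,G2,9.5), (18,G4,9.5), (21,G1,11), (23,G4,12), (26,G2,13), (27,G4,14), (31,G3,15)
Step 2: Sum ranks within each group.
R_1 = 22.5 (n_1 = 5)
R_2 = 34 (n_2 = 4)
R_3 = 28 (n_3 = 3)
R_4 = 35.5 (n_4 = 3)
Step 3: H = 12/(N(N+1)) * sum(R_i^2/n_i) - 3(N+1)
     = 12/(15*16) * (22.5^2/5 + 34^2/4 + 28^2/3 + 35.5^2/3) - 3*16
     = 0.050000 * 1071.67 - 48
     = 5.583333.
Step 4: Ties present; correction factor C = 1 - 12/(15^3 - 15) = 0.996429. Corrected H = 5.583333 / 0.996429 = 5.603345.
Step 5: Under H0, H ~ chi^2(3); p-value = 0.132586.
Step 6: alpha = 0.05. fail to reject H0.

H = 5.6033, df = 3, p = 0.132586, fail to reject H0.


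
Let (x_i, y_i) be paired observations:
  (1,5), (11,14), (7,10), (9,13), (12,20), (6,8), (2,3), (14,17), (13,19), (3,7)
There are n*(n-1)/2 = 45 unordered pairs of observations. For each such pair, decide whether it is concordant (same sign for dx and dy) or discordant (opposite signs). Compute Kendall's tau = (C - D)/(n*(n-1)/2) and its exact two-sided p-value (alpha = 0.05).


Step 1: Enumerate the 45 unordered pairs (i,j) with i<j and classify each by sign(x_j-x_i) * sign(y_j-y_i).
  (1,2):dx=+10,dy=+9->C; (1,3):dx=+6,dy=+5->C; (1,4):dx=+8,dy=+8->C; (1,5):dx=+11,dy=+15->C
  (1,6):dx=+5,dy=+3->C; (1,7):dx=+1,dy=-2->D; (1,8):dx=+13,dy=+12->C; (1,9):dx=+12,dy=+14->C
  (1,10):dx=+2,dy=+2->C; (2,3):dx=-4,dy=-4->C; (2,4):dx=-2,dy=-1->C; (2,5):dx=+1,dy=+6->C
  (2,6):dx=-5,dy=-6->C; (2,7):dx=-9,dy=-11->C; (2,8):dx=+3,dy=+3->C; (2,9):dx=+2,dy=+5->C
  (2,10):dx=-8,dy=-7->C; (3,4):dx=+2,dy=+3->C; (3,5):dx=+5,dy=+10->C; (3,6):dx=-1,dy=-2->C
  (3,7):dx=-5,dy=-7->C; (3,8):dx=+7,dy=+7->C; (3,9):dx=+6,dy=+9->C; (3,10):dx=-4,dy=-3->C
  (4,5):dx=+3,dy=+7->C; (4,6):dx=-3,dy=-5->C; (4,7):dx=-7,dy=-10->C; (4,8):dx=+5,dy=+4->C
  (4,9):dx=+4,dy=+6->C; (4,10):dx=-6,dy=-6->C; (5,6):dx=-6,dy=-12->C; (5,7):dx=-10,dy=-17->C
  (5,8):dx=+2,dy=-3->D; (5,9):dx=+1,dy=-1->D; (5,10):dx=-9,dy=-13->C; (6,7):dx=-4,dy=-5->C
  (6,8):dx=+8,dy=+9->C; (6,9):dx=+7,dy=+11->C; (6,10):dx=-3,dy=-1->C; (7,8):dx=+12,dy=+14->C
  (7,9):dx=+11,dy=+16->C; (7,10):dx=+1,dy=+4->C; (8,9):dx=-1,dy=+2->D; (8,10):dx=-11,dy=-10->C
  (9,10):dx=-10,dy=-12->C
Step 2: C = 41, D = 4, total pairs = 45.
Step 3: tau = (C - D)/(n(n-1)/2) = (41 - 4)/45 = 0.822222.
Step 4: Exact two-sided p-value (enumerate n! = 3628800 permutations of y under H0): p = 0.000358.
Step 5: alpha = 0.05. reject H0.

tau_b = 0.8222 (C=41, D=4), p = 0.000358, reject H0.


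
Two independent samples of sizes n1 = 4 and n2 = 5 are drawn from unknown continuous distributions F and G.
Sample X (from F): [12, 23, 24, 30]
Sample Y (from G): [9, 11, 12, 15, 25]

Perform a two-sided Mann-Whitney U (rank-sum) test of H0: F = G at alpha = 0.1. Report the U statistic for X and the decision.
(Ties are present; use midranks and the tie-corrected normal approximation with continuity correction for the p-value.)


Step 1: Combine and sort all 9 observations; assign midranks.
sorted (value, group): (9,Y), (11,Y), (12,X), (12,Y), (15,Y), (23,X), (24,X), (25,Y), (30,X)
ranks: 9->1, 11->2, 12->3.5, 12->3.5, 15->5, 23->6, 24->7, 25->8, 30->9
Step 2: Rank sum for X: R1 = 3.5 + 6 + 7 + 9 = 25.5.
Step 3: U_X = R1 - n1(n1+1)/2 = 25.5 - 4*5/2 = 25.5 - 10 = 15.5.
       U_Y = n1*n2 - U_X = 20 - 15.5 = 4.5.
Step 4: Ties are present, so use the tie-corrected normal approximation (with continuity correction) for the p-value.
Step 5: p-value = 0.218742; compare to alpha = 0.1. fail to reject H0.

U_X = 15.5, p = 0.218742, fail to reject H0 at alpha = 0.1.


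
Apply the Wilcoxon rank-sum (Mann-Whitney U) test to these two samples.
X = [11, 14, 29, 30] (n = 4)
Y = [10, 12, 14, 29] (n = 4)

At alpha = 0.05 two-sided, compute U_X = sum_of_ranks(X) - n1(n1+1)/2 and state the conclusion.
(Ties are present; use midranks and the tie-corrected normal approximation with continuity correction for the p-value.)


Step 1: Combine and sort all 8 observations; assign midranks.
sorted (value, group): (10,Y), (11,X), (12,Y), (14,X), (14,Y), (29,X), (29,Y), (30,X)
ranks: 10->1, 11->2, 12->3, 14->4.5, 14->4.5, 29->6.5, 29->6.5, 30->8
Step 2: Rank sum for X: R1 = 2 + 4.5 + 6.5 + 8 = 21.
Step 3: U_X = R1 - n1(n1+1)/2 = 21 - 4*5/2 = 21 - 10 = 11.
       U_Y = n1*n2 - U_X = 16 - 11 = 5.
Step 4: Ties are present, so use the tie-corrected normal approximation (with continuity correction) for the p-value.
Step 5: p-value = 0.465124; compare to alpha = 0.05. fail to reject H0.

U_X = 11, p = 0.465124, fail to reject H0 at alpha = 0.05.


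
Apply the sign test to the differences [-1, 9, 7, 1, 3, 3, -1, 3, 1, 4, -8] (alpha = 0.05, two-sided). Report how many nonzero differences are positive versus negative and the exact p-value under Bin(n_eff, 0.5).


Step 1: Discard zero differences. Original n = 11; n_eff = number of nonzero differences = 11.
Nonzero differences (with sign): -1, +9, +7, +1, +3, +3, -1, +3, +1, +4, -8
Step 2: Count signs: positive = 8, negative = 3.
Step 3: Under H0: P(positive) = 0.5, so the number of positives S ~ Bin(11, 0.5).
Step 4: Two-sided exact p-value = sum of Bin(11,0.5) probabilities at or below the observed probability = 0.226562.
Step 5: alpha = 0.05. fail to reject H0.

n_eff = 11, pos = 8, neg = 3, p = 0.226562, fail to reject H0.


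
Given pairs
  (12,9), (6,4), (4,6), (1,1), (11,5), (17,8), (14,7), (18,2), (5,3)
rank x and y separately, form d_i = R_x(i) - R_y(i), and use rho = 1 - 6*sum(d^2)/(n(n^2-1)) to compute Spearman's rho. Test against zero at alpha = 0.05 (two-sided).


Step 1: Rank x and y separately (midranks; no ties here).
rank(x): 12->6, 6->4, 4->2, 1->1, 11->5, 17->8, 14->7, 18->9, 5->3
rank(y): 9->9, 4->4, 6->6, 1->1, 5->5, 8->8, 7->7, 2->2, 3->3
Step 2: d_i = R_x(i) - R_y(i); compute d_i^2.
  (6-9)^2=9, (4-4)^2=0, (2-6)^2=16, (1-1)^2=0, (5-5)^2=0, (8-8)^2=0, (7-7)^2=0, (9-2)^2=49, (3-3)^2=0
sum(d^2) = 74.
Step 3: rho = 1 - 6*74 / (9*(9^2 - 1)) = 1 - 444/720 = 0.383333.
Step 4: Under H0, t = rho * sqrt((n-2)/(1-rho^2)) = 1.0981 ~ t(7).
Step 5: Two-sided p-value from the t-distribution with 7 df = 0.308495.
Step 6: alpha = 0.05. fail to reject H0.

rho = 0.3833, p = 0.308495, fail to reject H0 at alpha = 0.05.


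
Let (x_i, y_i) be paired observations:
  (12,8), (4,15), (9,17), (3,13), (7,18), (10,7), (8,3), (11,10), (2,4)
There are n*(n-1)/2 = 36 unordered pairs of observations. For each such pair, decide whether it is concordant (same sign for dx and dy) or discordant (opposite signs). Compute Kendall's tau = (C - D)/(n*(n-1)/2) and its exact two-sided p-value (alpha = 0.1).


Step 1: Enumerate the 36 unordered pairs (i,j) with i<j and classify each by sign(x_j-x_i) * sign(y_j-y_i).
  (1,2):dx=-8,dy=+7->D; (1,3):dx=-3,dy=+9->D; (1,4):dx=-9,dy=+5->D; (1,5):dx=-5,dy=+10->D
  (1,6):dx=-2,dy=-1->C; (1,7):dx=-4,dy=-5->C; (1,8):dx=-1,dy=+2->D; (1,9):dx=-10,dy=-4->C
  (2,3):dx=+5,dy=+2->C; (2,4):dx=-1,dy=-2->C; (2,5):dx=+3,dy=+3->C; (2,6):dx=+6,dy=-8->D
  (2,7):dx=+4,dy=-12->D; (2,8):dx=+7,dy=-5->D; (2,9):dx=-2,dy=-11->C; (3,4):dx=-6,dy=-4->C
  (3,5):dx=-2,dy=+1->D; (3,6):dx=+1,dy=-10->D; (3,7):dx=-1,dy=-14->C; (3,8):dx=+2,dy=-7->D
  (3,9):dx=-7,dy=-13->C; (4,5):dx=+4,dy=+5->C; (4,6):dx=+7,dy=-6->D; (4,7):dx=+5,dy=-10->D
  (4,8):dx=+8,dy=-3->D; (4,9):dx=-1,dy=-9->C; (5,6):dx=+3,dy=-11->D; (5,7):dx=+1,dy=-15->D
  (5,8):dx=+4,dy=-8->D; (5,9):dx=-5,dy=-14->C; (6,7):dx=-2,dy=-4->C; (6,8):dx=+1,dy=+3->C
  (6,9):dx=-8,dy=-3->C; (7,8):dx=+3,dy=+7->C; (7,9):dx=-6,dy=+1->D; (8,9):dx=-9,dy=-6->C
Step 2: C = 18, D = 18, total pairs = 36.
Step 3: tau = (C - D)/(n(n-1)/2) = (18 - 18)/36 = 0.000000.
Step 4: Exact two-sided p-value (enumerate n! = 362880 permutations of y under H0): p = 1.000000.
Step 5: alpha = 0.1. fail to reject H0.

tau_b = 0.0000 (C=18, D=18), p = 1.000000, fail to reject H0.


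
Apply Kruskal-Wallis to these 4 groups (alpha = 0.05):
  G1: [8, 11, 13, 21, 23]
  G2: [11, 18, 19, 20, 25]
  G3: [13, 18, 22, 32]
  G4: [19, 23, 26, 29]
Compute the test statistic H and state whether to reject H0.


Step 1: Combine all N = 18 observations and assign midranks.
sorted (value, group, rank): (8,G1,1), (11,G1,2.5), (11,G2,2.5), (13,G1,4.5), (13,G3,4.5), (18,G2,6.5), (18,G3,6.5), (19,G2,8.5), (19,G4,8.5), (20,G2,10), (21,G1,11), (22,G3,12), (23,G1,13.5), (23,G4,13.5), (25,G2,15), (26,G4,16), (29,G4,17), (32,G3,18)
Step 2: Sum ranks within each group.
R_1 = 32.5 (n_1 = 5)
R_2 = 42.5 (n_2 = 5)
R_3 = 41 (n_3 = 4)
R_4 = 55 (n_4 = 4)
Step 3: H = 12/(N(N+1)) * sum(R_i^2/n_i) - 3(N+1)
     = 12/(18*19) * (32.5^2/5 + 42.5^2/5 + 41^2/4 + 55^2/4) - 3*19
     = 0.035088 * 1749 - 57
     = 4.368421.
Step 4: Ties present; correction factor C = 1 - 30/(18^3 - 18) = 0.994840. Corrected H = 4.368421 / 0.994840 = 4.391079.
Step 5: Under H0, H ~ chi^2(3); p-value = 0.222214.
Step 6: alpha = 0.05. fail to reject H0.

H = 4.3911, df = 3, p = 0.222214, fail to reject H0.


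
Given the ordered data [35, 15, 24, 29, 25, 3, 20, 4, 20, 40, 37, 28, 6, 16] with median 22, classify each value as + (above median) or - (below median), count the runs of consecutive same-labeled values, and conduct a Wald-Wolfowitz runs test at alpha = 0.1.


Step 1: Compute median = 22; label A = above, B = below.
Labels in order: ABAAABBBBAAABB  (n_A = 7, n_B = 7)
Step 2: Count runs R = 6.
Step 3: Under H0 (random ordering), E[R] = 2*n_A*n_B/(n_A+n_B) + 1 = 2*7*7/14 + 1 = 8.0000.
        Var[R] = 2*n_A*n_B*(2*n_A*n_B - n_A - n_B) / ((n_A+n_B)^2 * (n_A+n_B-1)) = 8232/2548 = 3.2308.
        SD[R] = 1.7974.
Step 4: Continuity-corrected z = (R + 0.5 - E[R]) / SD[R] = (6 + 0.5 - 8.0000) / 1.7974 = -0.8345.
Step 5: Two-sided p-value via normal approximation = 2*(1 - Phi(|z|)) = 0.403986.
Step 6: alpha = 0.1. fail to reject H0.

R = 6, z = -0.8345, p = 0.403986, fail to reject H0.


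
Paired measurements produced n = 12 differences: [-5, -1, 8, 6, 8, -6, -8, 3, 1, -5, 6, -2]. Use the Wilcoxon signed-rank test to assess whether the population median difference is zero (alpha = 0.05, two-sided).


Step 1: Drop any zero differences (none here) and take |d_i|.
|d| = [5, 1, 8, 6, 8, 6, 8, 3, 1, 5, 6, 2]
Step 2: Midrank |d_i| (ties get averaged ranks).
ranks: |5|->5.5, |1|->1.5, |8|->11, |6|->8, |8|->11, |6|->8, |8|->11, |3|->4, |1|->1.5, |5|->5.5, |6|->8, |2|->3
Step 3: Attach original signs; sum ranks with positive sign and with negative sign.
W+ = 11 + 8 + 11 + 4 + 1.5 + 8 = 43.5
W- = 5.5 + 1.5 + 8 + 11 + 5.5 + 3 = 34.5
(Check: W+ + W- = 78 should equal n(n+1)/2 = 78.)
Step 4: Test statistic W = min(W+, W-) = 34.5.
Step 5: Ties in |d|, so use the tie-corrected normal approximation.
        E[W] = n(n+1)/4 = 12*13/4 = 39.
        Tie groups: |d|=1 (t=2), |d|=5 (t=2), |d|=6 (t=3), |d|=8 (t=3); sum(t^3 - t) = 60.
        Var[W] = n(n+1)(2n+1)/24 - sum(t^3-t)/48 = 3900/24 - 60/48 = 161.25.
        z = (W - E[W]) / sqrt(Var[W]) = (34.5 - 39) / 12.6984 = -0.3544.
        Two-sided p = 2*Phi(z) = 0.723058.
Step 6: alpha = 0.05. fail to reject H0.

W+ = 43.5, W- = 34.5, W = min = 34.5, p = 0.723058, fail to reject H0.


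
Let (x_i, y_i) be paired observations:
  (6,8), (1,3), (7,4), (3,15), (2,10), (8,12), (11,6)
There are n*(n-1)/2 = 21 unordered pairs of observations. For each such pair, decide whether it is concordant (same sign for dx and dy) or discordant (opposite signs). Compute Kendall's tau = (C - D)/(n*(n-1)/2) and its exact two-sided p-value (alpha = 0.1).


Step 1: Enumerate the 21 unordered pairs (i,j) with i<j and classify each by sign(x_j-x_i) * sign(y_j-y_i).
  (1,2):dx=-5,dy=-5->C; (1,3):dx=+1,dy=-4->D; (1,4):dx=-3,dy=+7->D; (1,5):dx=-4,dy=+2->D
  (1,6):dx=+2,dy=+4->C; (1,7):dx=+5,dy=-2->D; (2,3):dx=+6,dy=+1->C; (2,4):dx=+2,dy=+12->C
  (2,5):dx=+1,dy=+7->C; (2,6):dx=+7,dy=+9->C; (2,7):dx=+10,dy=+3->C; (3,4):dx=-4,dy=+11->D
  (3,5):dx=-5,dy=+6->D; (3,6):dx=+1,dy=+8->C; (3,7):dx=+4,dy=+2->C; (4,5):dx=-1,dy=-5->C
  (4,6):dx=+5,dy=-3->D; (4,7):dx=+8,dy=-9->D; (5,6):dx=+6,dy=+2->C; (5,7):dx=+9,dy=-4->D
  (6,7):dx=+3,dy=-6->D
Step 2: C = 11, D = 10, total pairs = 21.
Step 3: tau = (C - D)/(n(n-1)/2) = (11 - 10)/21 = 0.047619.
Step 4: Exact two-sided p-value (enumerate n! = 5040 permutations of y under H0): p = 1.000000.
Step 5: alpha = 0.1. fail to reject H0.

tau_b = 0.0476 (C=11, D=10), p = 1.000000, fail to reject H0.


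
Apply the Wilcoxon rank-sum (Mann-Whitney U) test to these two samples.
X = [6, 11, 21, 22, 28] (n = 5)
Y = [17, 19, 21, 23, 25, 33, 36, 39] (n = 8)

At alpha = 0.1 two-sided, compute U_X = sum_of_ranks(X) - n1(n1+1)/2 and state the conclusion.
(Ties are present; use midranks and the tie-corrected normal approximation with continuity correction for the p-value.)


Step 1: Combine and sort all 13 observations; assign midranks.
sorted (value, group): (6,X), (11,X), (17,Y), (19,Y), (21,X), (21,Y), (22,X), (23,Y), (25,Y), (28,X), (33,Y), (36,Y), (39,Y)
ranks: 6->1, 11->2, 17->3, 19->4, 21->5.5, 21->5.5, 22->7, 23->8, 25->9, 28->10, 33->11, 36->12, 39->13
Step 2: Rank sum for X: R1 = 1 + 2 + 5.5 + 7 + 10 = 25.5.
Step 3: U_X = R1 - n1(n1+1)/2 = 25.5 - 5*6/2 = 25.5 - 15 = 10.5.
       U_Y = n1*n2 - U_X = 40 - 10.5 = 29.5.
Step 4: Ties are present, so use the tie-corrected normal approximation (with continuity correction) for the p-value.
Step 5: p-value = 0.187076; compare to alpha = 0.1. fail to reject H0.

U_X = 10.5, p = 0.187076, fail to reject H0 at alpha = 0.1.


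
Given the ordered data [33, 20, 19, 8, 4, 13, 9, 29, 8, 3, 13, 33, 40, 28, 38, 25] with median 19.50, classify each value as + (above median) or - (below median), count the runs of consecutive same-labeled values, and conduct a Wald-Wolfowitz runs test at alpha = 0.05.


Step 1: Compute median = 19.50; label A = above, B = below.
Labels in order: AABBBBBABBBAAAAA  (n_A = 8, n_B = 8)
Step 2: Count runs R = 5.
Step 3: Under H0 (random ordering), E[R] = 2*n_A*n_B/(n_A+n_B) + 1 = 2*8*8/16 + 1 = 9.0000.
        Var[R] = 2*n_A*n_B*(2*n_A*n_B - n_A - n_B) / ((n_A+n_B)^2 * (n_A+n_B-1)) = 14336/3840 = 3.7333.
        SD[R] = 1.9322.
Step 4: Continuity-corrected z = (R + 0.5 - E[R]) / SD[R] = (5 + 0.5 - 9.0000) / 1.9322 = -1.8114.
Step 5: Two-sided p-value via normal approximation = 2*(1 - Phi(|z|)) = 0.070076.
Step 6: alpha = 0.05. fail to reject H0.

R = 5, z = -1.8114, p = 0.070076, fail to reject H0.


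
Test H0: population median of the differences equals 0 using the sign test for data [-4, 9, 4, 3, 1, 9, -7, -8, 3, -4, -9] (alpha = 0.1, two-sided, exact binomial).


Step 1: Discard zero differences. Original n = 11; n_eff = number of nonzero differences = 11.
Nonzero differences (with sign): -4, +9, +4, +3, +1, +9, -7, -8, +3, -4, -9
Step 2: Count signs: positive = 6, negative = 5.
Step 3: Under H0: P(positive) = 0.5, so the number of positives S ~ Bin(11, 0.5).
Step 4: Two-sided exact p-value = sum of Bin(11,0.5) probabilities at or below the observed probability = 1.000000.
Step 5: alpha = 0.1. fail to reject H0.

n_eff = 11, pos = 6, neg = 5, p = 1.000000, fail to reject H0.
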